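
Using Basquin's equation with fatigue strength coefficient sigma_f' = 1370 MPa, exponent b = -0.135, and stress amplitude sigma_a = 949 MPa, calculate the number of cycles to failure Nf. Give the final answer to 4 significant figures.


sigma_a = sigma_f' * (2*Nf)^b
2*Nf = (sigma_a / sigma_f')^(1/b)
2*Nf = (949 / 1370)^(1/-0.135)
2*Nf = 15.1755
Nf = 7.588 cycles


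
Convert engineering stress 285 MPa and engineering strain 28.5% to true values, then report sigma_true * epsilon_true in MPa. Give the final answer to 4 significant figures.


sigma_true = sigma_eng * (1 + epsilon_eng)
sigma_true = 285 * (1 + 0.285) = 366.225 MPa
epsilon_true = ln(1 + epsilon_eng)
epsilon_true = ln(1 + 0.285) = 0.250759
sigma_true * epsilon_true = 366.225 * 0.250759 = 91.83 MPa


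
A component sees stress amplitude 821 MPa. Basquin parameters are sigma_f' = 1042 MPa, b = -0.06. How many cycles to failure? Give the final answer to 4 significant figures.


sigma_a = sigma_f' * (2*Nf)^b
2*Nf = (sigma_a / sigma_f')^(1/b)
2*Nf = (821 / 1042)^(1/-0.06)
2*Nf = 53.1385
Nf = 26.57 cycles


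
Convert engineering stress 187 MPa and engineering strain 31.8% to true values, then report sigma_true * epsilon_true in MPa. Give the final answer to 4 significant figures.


sigma_true = sigma_eng * (1 + epsilon_eng)
sigma_true = 187 * (1 + 0.318) = 246.466 MPa
epsilon_true = ln(1 + epsilon_eng)
epsilon_true = ln(1 + 0.318) = 0.276115
sigma_true * epsilon_true = 246.466 * 0.276115 = 68.05 MPa


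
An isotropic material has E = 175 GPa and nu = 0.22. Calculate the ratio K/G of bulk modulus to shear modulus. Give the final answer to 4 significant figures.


G = E / (2*(1+nu))
G = 175 / (2*(1+0.22)) = 71.7213 GPa
K = E / (3*(1-2*nu))
K = 175 / (3*(1-2*0.22)) = 104.167 GPa
K/G = 104.167 / 71.7213 = 1.452


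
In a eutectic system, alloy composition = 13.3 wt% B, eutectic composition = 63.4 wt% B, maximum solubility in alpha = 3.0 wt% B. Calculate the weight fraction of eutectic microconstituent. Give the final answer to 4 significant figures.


f_primary = (C_e - C0) / (C_e - C_alpha_max)
f_primary = (63.4 - 13.3) / (63.4 - 3.0)
f_primary = 0.82947
f_eutectic = 1 - 0.82947 = 0.1705


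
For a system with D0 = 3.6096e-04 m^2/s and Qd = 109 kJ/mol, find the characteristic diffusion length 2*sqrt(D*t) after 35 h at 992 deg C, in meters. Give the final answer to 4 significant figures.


Step 1: D = D0 * exp(-Qd/(R*T))
T = 1265.15 K
D = 3.6096e-04 * exp(-109e3 / (8.314 * 1265.15)) = 1.1402e-08 m^2/s
Step 2: L = 2*sqrt(D*t)
t = 35 h = 126000 s
L = 2*sqrt(1.1402e-08 * 126000) = 0.07581 m


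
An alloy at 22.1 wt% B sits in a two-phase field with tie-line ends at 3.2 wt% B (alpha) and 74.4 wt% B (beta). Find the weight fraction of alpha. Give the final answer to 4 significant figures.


f_alpha = (C_beta - C0) / (C_beta - C_alpha)
f_alpha = (74.4 - 22.1) / (74.4 - 3.2)
f_alpha = 0.7346


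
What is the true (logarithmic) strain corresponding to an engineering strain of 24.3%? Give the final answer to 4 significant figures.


epsilon_true = ln(1 + epsilon_eng)
epsilon_true = ln(1 + 0.243)
epsilon_true = 0.2175


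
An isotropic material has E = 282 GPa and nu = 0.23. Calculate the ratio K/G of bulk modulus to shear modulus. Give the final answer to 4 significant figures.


G = E / (2*(1+nu))
G = 282 / (2*(1+0.23)) = 114.634 GPa
K = E / (3*(1-2*nu))
K = 282 / (3*(1-2*0.23)) = 174.074 GPa
K/G = 174.074 / 114.634 = 1.519


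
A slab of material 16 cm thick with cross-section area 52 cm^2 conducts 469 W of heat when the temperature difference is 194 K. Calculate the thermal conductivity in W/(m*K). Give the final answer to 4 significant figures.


k = Q*L / (A*dT)
L = 0.16 m, A = 5.2e-03 m^2
k = 469 * 0.16 / (5.2e-03 * 194)
k = 74.39 W/(m*K)


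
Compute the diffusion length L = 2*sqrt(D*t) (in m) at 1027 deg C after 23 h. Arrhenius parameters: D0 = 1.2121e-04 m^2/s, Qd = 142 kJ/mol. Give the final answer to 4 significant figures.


Step 1: D = D0 * exp(-Qd/(R*T))
T = 1300.15 K
D = 1.2121e-04 * exp(-142e3 / (8.314 * 1300.15)) = 2.3898e-10 m^2/s
Step 2: L = 2*sqrt(D*t)
t = 23 h = 82800 s
L = 2*sqrt(2.3898e-10 * 82800) = 8.897e-03 m


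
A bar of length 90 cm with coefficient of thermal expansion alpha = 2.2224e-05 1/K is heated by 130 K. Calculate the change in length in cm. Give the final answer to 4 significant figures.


dL = L0 * alpha * dT
dL = 90 * 2.2224e-05 * 130
dL = 0.26 cm


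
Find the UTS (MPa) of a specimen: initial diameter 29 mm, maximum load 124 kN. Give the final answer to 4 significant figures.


A0 = pi*(d/2)^2 = pi*(29/2)^2 = 660.52 mm^2
UTS = F_max / A0 = 124*1000 / 660.52
UTS = 187.7 MPa


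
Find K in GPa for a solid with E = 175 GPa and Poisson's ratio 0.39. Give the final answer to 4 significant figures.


K = E / (3*(1-2*nu))
K = 175 / (3*(1-2*0.39))
K = 265.2 GPa


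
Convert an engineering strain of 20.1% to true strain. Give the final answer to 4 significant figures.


epsilon_true = ln(1 + epsilon_eng)
epsilon_true = ln(1 + 0.201)
epsilon_true = 0.1832


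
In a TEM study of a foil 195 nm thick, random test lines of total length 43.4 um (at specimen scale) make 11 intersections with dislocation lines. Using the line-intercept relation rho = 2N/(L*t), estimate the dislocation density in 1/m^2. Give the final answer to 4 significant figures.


rho = 2N / (L * t)
L = 43.4 um = 4.34e-05 m, t = 195 nm = 1.95e-07 m
rho = 2 * 11 / (4.34e-05 * 1.95e-07)
rho = 2.6e+12 1/m^2


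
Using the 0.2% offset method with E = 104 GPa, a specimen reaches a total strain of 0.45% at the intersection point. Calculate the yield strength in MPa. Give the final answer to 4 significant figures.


Offset strain = 0.002
Elastic strain at yield = total_strain - offset = 4.5e-03 - 0.002 = 2.5e-03
sigma_y = E * elastic_strain = 104000 * 2.5e-03
sigma_y = 260 MPa


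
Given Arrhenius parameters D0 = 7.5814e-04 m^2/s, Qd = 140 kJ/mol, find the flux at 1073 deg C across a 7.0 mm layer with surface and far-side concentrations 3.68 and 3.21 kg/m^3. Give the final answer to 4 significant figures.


Step 1: D = D0 * exp(-Qd/(R*T))
T = 1073 + 273.15 = 1346.15 K
D = 7.5814e-04 * exp(-140e3 / (8.314 * 1346.15)) = 2.79985e-09 m^2/s
Step 2: J = D * (C1 - C2) / dx
J = 2.79985e-09 * (3.68 - 3.21) / 7e-03
J = 1.88e-07 kg/(m^2*s)


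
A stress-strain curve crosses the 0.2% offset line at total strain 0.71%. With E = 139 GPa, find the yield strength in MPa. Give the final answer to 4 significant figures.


Offset strain = 0.002
Elastic strain at yield = total_strain - offset = 7.1e-03 - 0.002 = 5.1e-03
sigma_y = E * elastic_strain = 139000 * 5.1e-03
sigma_y = 708.9 MPa


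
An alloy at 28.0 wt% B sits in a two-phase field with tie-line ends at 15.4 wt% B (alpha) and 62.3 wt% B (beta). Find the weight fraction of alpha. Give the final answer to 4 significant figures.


f_alpha = (C_beta - C0) / (C_beta - C_alpha)
f_alpha = (62.3 - 28.0) / (62.3 - 15.4)
f_alpha = 0.7313


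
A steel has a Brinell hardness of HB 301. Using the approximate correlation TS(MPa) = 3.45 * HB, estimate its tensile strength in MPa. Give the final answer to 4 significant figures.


TS (MPa) = 3.45 * HB
TS = 3.45 * 301
TS = 1038 MPa


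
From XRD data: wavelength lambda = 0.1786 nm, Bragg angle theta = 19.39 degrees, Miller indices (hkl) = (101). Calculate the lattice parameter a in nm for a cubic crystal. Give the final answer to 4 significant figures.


d = lambda / (2*sin(theta))
d = 0.1786 / (2*sin(19.39 deg))
d = 0.268979 nm
a = d * sqrt(h^2+k^2+l^2) = 0.268979 * sqrt(2)
a = 0.3804 nm


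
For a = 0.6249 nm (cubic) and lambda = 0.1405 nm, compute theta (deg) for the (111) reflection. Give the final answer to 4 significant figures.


d = a / sqrt(h^2+k^2+l^2)
d = 0.6249 / sqrt(3) = 0.360786 nm
lambda = 2*d*sin(theta)  =>  sin(theta) = lambda / (2*d)
sin(theta) = 0.1405 / (2 * 0.360786) = 0.194714
theta = 11.23 deg


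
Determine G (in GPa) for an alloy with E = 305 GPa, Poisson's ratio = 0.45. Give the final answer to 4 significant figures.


G = E / (2*(1+nu))
G = 305 / (2*(1+0.45))
G = 105.2 GPa


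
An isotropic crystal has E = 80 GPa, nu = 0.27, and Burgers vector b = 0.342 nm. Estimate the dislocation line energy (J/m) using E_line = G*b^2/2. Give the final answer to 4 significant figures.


Step 1: G = E / (2*(1+nu))
G = 80 / (2*(1+0.27)) = 31.4961 GPa = 3.14961e+10 Pa
Step 2: E_line = G*b^2/2
b = 0.342 nm = 3.42e-10 m
E_line = 0.5 * 3.14961e+10 * (3.42e-10)^2 = 1.842e-09 J/m


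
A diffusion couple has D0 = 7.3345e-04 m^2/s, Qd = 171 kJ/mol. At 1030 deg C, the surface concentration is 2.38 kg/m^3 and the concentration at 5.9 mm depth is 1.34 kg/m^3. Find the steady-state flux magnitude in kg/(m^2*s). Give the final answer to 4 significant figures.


Step 1: D = D0 * exp(-Qd/(R*T))
T = 1030 + 273.15 = 1303.15 K
D = 7.3345e-04 * exp(-171e3 / (8.314 * 1303.15)) = 1.02534e-10 m^2/s
Step 2: J = D * (C1 - C2) / dx
J = 1.02534e-10 * (2.38 - 1.34) / 5.9e-03
J = 1.807e-08 kg/(m^2*s)


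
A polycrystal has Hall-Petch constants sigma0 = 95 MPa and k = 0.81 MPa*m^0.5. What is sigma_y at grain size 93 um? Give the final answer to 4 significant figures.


sigma_y = sigma0 + k / sqrt(d)
d = 93 um = 9.3e-05 m
sigma_y = 95 + 0.81 / sqrt(9.3e-05)
sigma_y = 179 MPa


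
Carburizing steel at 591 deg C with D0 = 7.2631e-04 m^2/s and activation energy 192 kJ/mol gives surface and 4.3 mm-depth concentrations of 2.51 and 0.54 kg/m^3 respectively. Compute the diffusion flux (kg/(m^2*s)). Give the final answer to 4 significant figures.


Step 1: D = D0 * exp(-Qd/(R*T))
T = 591 + 273.15 = 864.15 K
D = 7.2631e-04 * exp(-192e3 / (8.314 * 864.15)) = 1.79895e-15 m^2/s
Step 2: J = D * (C1 - C2) / dx
J = 1.79895e-15 * (2.51 - 0.54) / 4.3e-03
J = 8.242e-13 kg/(m^2*s)


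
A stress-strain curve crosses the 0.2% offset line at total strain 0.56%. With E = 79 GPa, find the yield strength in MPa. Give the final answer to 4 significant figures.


Offset strain = 0.002
Elastic strain at yield = total_strain - offset = 5.6e-03 - 0.002 = 3.6e-03
sigma_y = E * elastic_strain = 79000 * 3.6e-03
sigma_y = 284.4 MPa


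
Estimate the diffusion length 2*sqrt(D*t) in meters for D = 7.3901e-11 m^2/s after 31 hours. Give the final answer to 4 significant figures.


t = 31 hr = 111600 s
Diffusion length = 2*sqrt(D*t)
= 2*sqrt(7.3901e-11 * 111600)
= 5.744e-03 m


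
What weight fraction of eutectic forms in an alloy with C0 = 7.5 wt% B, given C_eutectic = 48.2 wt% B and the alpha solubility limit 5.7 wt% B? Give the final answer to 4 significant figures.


f_primary = (C_e - C0) / (C_e - C_alpha_max)
f_primary = (48.2 - 7.5) / (48.2 - 5.7)
f_primary = 0.957647
f_eutectic = 1 - 0.957647 = 0.04235


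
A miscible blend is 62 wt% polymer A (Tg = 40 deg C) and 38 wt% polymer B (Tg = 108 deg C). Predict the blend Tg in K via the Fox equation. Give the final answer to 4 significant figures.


1/Tg = w1/Tg1 + w2/Tg2 (in Kelvin)
Tg1 = 313.15 K, Tg2 = 381.15 K
1/Tg = 0.62/313.15 + 0.38/381.15
Tg = 335.9 K


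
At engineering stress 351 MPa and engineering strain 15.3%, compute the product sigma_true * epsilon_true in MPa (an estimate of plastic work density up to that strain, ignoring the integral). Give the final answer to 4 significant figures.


sigma_true = sigma_eng * (1 + epsilon_eng)
sigma_true = 351 * (1 + 0.153) = 404.703 MPa
epsilon_true = ln(1 + epsilon_eng)
epsilon_true = ln(1 + 0.153) = 0.142367
sigma_true * epsilon_true = 404.703 * 0.142367 = 57.62 MPa


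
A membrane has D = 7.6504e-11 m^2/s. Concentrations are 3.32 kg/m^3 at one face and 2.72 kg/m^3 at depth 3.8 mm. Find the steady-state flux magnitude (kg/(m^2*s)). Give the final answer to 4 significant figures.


J = -D * (dC/dx) = D * (C1 - C2) / dx
J = 7.6504e-11 * (3.32 - 2.72) / 3.8e-03
J = 1.208e-08 kg/(m^2*s)


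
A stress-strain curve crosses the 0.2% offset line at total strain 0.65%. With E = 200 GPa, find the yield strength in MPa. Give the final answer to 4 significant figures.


Offset strain = 0.002
Elastic strain at yield = total_strain - offset = 6.5e-03 - 0.002 = 4.5e-03
sigma_y = E * elastic_strain = 200000 * 4.5e-03
sigma_y = 900 MPa


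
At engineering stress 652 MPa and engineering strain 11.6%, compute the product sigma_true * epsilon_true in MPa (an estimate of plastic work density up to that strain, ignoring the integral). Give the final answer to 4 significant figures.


sigma_true = sigma_eng * (1 + epsilon_eng)
sigma_true = 652 * (1 + 0.116) = 727.632 MPa
epsilon_true = ln(1 + epsilon_eng)
epsilon_true = ln(1 + 0.116) = 0.109751
sigma_true * epsilon_true = 727.632 * 0.109751 = 79.86 MPa


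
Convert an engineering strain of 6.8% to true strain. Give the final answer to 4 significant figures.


epsilon_true = ln(1 + epsilon_eng)
epsilon_true = ln(1 + 0.068)
epsilon_true = 0.06579


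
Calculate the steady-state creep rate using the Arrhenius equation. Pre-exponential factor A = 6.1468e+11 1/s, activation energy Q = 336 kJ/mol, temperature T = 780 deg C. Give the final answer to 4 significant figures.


rate = A * exp(-Q / (R*T))
T = 780 + 273.15 = 1053.15 K
rate = 6.1468e+11 * exp(-336e3 / (8.314 * 1053.15))
rate = 1.327e-05 1/s


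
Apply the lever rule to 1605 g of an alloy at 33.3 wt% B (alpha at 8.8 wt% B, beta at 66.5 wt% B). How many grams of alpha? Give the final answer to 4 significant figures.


f_alpha = (C_beta - C0) / (C_beta - C_alpha)
f_alpha = (66.5 - 33.3) / (66.5 - 8.8) = 0.57539
m_alpha = f_alpha * m_total = 0.57539 * 1605 = 923.5 g


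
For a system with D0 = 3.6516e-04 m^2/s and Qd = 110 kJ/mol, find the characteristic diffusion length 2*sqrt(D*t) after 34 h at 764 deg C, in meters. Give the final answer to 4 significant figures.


Step 1: D = D0 * exp(-Qd/(R*T))
T = 1037.15 K
D = 3.6516e-04 * exp(-110e3 / (8.314 * 1037.15)) = 1.05265e-09 m^2/s
Step 2: L = 2*sqrt(D*t)
t = 34 h = 122400 s
L = 2*sqrt(1.05265e-09 * 122400) = 0.0227 m


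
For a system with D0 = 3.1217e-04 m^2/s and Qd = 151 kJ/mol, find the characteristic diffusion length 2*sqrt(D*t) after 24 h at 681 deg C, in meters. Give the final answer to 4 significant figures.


Step 1: D = D0 * exp(-Qd/(R*T))
T = 954.15 K
D = 3.1217e-04 * exp(-151e3 / (8.314 * 954.15)) = 1.68906e-12 m^2/s
Step 2: L = 2*sqrt(D*t)
t = 24 h = 86400 s
L = 2*sqrt(1.68906e-12 * 86400) = 7.64e-04 m


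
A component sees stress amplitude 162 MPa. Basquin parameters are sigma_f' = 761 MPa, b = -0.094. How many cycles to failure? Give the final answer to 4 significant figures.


sigma_a = sigma_f' * (2*Nf)^b
2*Nf = (sigma_a / sigma_f')^(1/b)
2*Nf = (162 / 761)^(1/-0.094)
2*Nf = 1.40459e+07
Nf = 7.023e+06 cycles


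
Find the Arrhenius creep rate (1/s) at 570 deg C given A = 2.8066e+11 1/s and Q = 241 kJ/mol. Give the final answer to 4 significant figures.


rate = A * exp(-Q / (R*T))
T = 570 + 273.15 = 843.15 K
rate = 2.8066e+11 * exp(-241e3 / (8.314 * 843.15))
rate = 3.291e-04 1/s


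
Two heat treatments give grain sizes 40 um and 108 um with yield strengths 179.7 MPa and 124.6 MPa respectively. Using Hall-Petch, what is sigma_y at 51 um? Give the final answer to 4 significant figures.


sigma_y = sigma0 + k / sqrt(d)
1/sqrt(d1) = 1/sqrt(4e-05) = 158.114;  1/sqrt(d2) = 96.225
k = (sigma1 - sigma2) / (1/sqrt(d1) - 1/sqrt(d2)) = (179.7 - 124.6) / (158.114 - 96.225) = 0.890306 MPa*m^0.5
sigma0 = sigma1 - k/sqrt(d1) = 179.7 - 0.890306*158.114 = 38.9303 MPa
sigma_y(d3) = 38.9303 + 0.890306 / sqrt(5.1e-05) = 163.6 MPa


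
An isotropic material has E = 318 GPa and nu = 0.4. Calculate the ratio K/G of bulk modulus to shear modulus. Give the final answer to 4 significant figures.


G = E / (2*(1+nu))
G = 318 / (2*(1+0.4)) = 113.571 GPa
K = E / (3*(1-2*nu))
K = 318 / (3*(1-2*0.4)) = 530 GPa
K/G = 530 / 113.571 = 4.667


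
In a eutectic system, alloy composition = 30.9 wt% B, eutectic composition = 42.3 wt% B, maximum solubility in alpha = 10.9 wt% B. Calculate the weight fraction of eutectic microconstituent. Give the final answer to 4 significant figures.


f_primary = (C_e - C0) / (C_e - C_alpha_max)
f_primary = (42.3 - 30.9) / (42.3 - 10.9)
f_primary = 0.363057
f_eutectic = 1 - 0.363057 = 0.6369


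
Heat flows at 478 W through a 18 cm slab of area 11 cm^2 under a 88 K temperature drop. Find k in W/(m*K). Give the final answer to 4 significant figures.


k = Q*L / (A*dT)
L = 0.18 m, A = 1.1e-03 m^2
k = 478 * 0.18 / (1.1e-03 * 88)
k = 888.8 W/(m*K)


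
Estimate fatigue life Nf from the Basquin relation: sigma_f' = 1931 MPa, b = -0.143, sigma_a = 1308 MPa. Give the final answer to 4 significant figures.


sigma_a = sigma_f' * (2*Nf)^b
2*Nf = (sigma_a / sigma_f')^(1/b)
2*Nf = (1308 / 1931)^(1/-0.143)
2*Nf = 15.2419
Nf = 7.621 cycles


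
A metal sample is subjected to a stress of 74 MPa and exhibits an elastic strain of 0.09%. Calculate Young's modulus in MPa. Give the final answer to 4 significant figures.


E = sigma / epsilon
epsilon = 0.09% = 9e-04
E = 74 / 9e-04
E = 82220 MPa


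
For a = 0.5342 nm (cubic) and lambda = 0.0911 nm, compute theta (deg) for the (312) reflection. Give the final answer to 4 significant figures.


d = a / sqrt(h^2+k^2+l^2)
d = 0.5342 / sqrt(14) = 0.142771 nm
lambda = 2*d*sin(theta)  =>  sin(theta) = lambda / (2*d)
sin(theta) = 0.0911 / (2 * 0.142771) = 0.319042
theta = 18.61 deg


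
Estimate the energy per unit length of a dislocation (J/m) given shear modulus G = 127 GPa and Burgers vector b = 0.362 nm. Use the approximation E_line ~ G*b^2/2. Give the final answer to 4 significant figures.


E = G*b^2/2
b = 0.362 nm = 3.62e-10 m
G = 127 GPa = 1.27e+11 Pa
E = 0.5 * 1.27e+11 * (3.62e-10)^2
E = 8.321e-09 J/m


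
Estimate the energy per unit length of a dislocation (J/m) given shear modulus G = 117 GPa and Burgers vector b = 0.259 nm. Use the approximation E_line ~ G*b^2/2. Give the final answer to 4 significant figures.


E = G*b^2/2
b = 0.259 nm = 2.59e-10 m
G = 117 GPa = 1.17e+11 Pa
E = 0.5 * 1.17e+11 * (2.59e-10)^2
E = 3.924e-09 J/m


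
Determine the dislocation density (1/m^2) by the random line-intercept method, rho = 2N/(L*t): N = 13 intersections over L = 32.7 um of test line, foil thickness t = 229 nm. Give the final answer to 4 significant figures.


rho = 2N / (L * t)
L = 32.7 um = 3.27e-05 m, t = 229 nm = 2.29e-07 m
rho = 2 * 13 / (3.27e-05 * 2.29e-07)
rho = 3.472e+12 1/m^2


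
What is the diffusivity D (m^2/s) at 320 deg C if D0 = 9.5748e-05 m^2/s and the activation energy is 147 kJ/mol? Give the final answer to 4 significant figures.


D = D0 * exp(-Qd / (R*T))
T = 593.15 K
D = 9.5748e-05 * exp(-147e3 / (8.314 * 593.15))
D = 1.085e-17 m^2/s


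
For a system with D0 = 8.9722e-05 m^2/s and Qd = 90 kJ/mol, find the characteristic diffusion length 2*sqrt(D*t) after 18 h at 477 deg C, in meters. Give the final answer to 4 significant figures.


Step 1: D = D0 * exp(-Qd/(R*T))
T = 750.15 K
D = 8.9722e-05 * exp(-90e3 / (8.314 * 750.15)) = 4.85031e-11 m^2/s
Step 2: L = 2*sqrt(D*t)
t = 18 h = 64800 s
L = 2*sqrt(4.85031e-11 * 64800) = 3.546e-03 m


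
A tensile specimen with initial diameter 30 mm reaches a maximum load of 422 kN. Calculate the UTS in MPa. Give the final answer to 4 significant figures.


A0 = pi*(d/2)^2 = pi*(30/2)^2 = 706.858 mm^2
UTS = F_max / A0 = 422*1000 / 706.858
UTS = 597 MPa


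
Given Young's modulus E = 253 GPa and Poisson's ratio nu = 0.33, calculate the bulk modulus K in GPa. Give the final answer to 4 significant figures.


K = E / (3*(1-2*nu))
K = 253 / (3*(1-2*0.33))
K = 248 GPa


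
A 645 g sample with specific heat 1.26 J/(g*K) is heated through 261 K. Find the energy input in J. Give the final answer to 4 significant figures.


Q = m * cp * dT
Q = 645 * 1.26 * 261
Q = 212100 J


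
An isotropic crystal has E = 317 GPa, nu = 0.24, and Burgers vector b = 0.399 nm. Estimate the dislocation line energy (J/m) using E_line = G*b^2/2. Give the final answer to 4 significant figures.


Step 1: G = E / (2*(1+nu))
G = 317 / (2*(1+0.24)) = 127.823 GPa = 1.27823e+11 Pa
Step 2: E_line = G*b^2/2
b = 0.399 nm = 3.99e-10 m
E_line = 0.5 * 1.27823e+11 * (3.99e-10)^2 = 1.017e-08 J/m


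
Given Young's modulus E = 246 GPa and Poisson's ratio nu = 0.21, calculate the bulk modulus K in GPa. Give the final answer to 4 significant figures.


K = E / (3*(1-2*nu))
K = 246 / (3*(1-2*0.21))
K = 141.4 GPa


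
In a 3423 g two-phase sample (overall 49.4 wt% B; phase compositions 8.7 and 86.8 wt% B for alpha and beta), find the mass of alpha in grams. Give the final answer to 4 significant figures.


f_alpha = (C_beta - C0) / (C_beta - C_alpha)
f_alpha = (86.8 - 49.4) / (86.8 - 8.7) = 0.478873
m_alpha = f_alpha * m_total = 0.478873 * 3423 = 1639 g


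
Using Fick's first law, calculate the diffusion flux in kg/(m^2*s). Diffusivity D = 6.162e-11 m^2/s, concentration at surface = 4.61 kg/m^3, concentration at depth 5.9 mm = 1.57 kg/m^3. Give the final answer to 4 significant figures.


J = -D * (dC/dx) = D * (C1 - C2) / dx
J = 6.162e-11 * (4.61 - 1.57) / 5.9e-03
J = 3.175e-08 kg/(m^2*s)


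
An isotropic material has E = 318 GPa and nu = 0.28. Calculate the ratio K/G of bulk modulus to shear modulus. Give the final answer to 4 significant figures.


G = E / (2*(1+nu))
G = 318 / (2*(1+0.28)) = 124.219 GPa
K = E / (3*(1-2*nu))
K = 318 / (3*(1-2*0.28)) = 240.909 GPa
K/G = 240.909 / 124.219 = 1.939


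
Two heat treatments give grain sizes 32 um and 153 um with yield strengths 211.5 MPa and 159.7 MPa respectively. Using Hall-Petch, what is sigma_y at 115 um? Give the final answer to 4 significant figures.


sigma_y = sigma0 + k / sqrt(d)
1/sqrt(d1) = 1/sqrt(3.2e-05) = 176.777;  1/sqrt(d2) = 80.8452
k = (sigma1 - sigma2) / (1/sqrt(d1) - 1/sqrt(d2)) = (211.5 - 159.7) / (176.777 - 80.8452) = 0.539969 MPa*m^0.5
sigma0 = sigma1 - k/sqrt(d1) = 211.5 - 0.539969*176.777 = 116.046 MPa
sigma_y(d3) = 116.046 + 0.539969 / sqrt(1.15e-04) = 166.4 MPa


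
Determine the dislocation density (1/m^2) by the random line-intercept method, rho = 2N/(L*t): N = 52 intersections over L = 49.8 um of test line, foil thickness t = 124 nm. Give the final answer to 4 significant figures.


rho = 2N / (L * t)
L = 49.8 um = 4.98e-05 m, t = 124 nm = 1.24e-07 m
rho = 2 * 52 / (4.98e-05 * 1.24e-07)
rho = 1.684e+13 1/m^2


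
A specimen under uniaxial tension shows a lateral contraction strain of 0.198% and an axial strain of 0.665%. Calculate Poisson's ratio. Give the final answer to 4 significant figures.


nu = -epsilon_lat / epsilon_axial
Lateral strain is contraction (negative), so using magnitudes:
nu = 0.198 / 0.665
nu = 0.2977


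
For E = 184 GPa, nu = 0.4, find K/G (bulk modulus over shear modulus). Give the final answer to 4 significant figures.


G = E / (2*(1+nu))
G = 184 / (2*(1+0.4)) = 65.7143 GPa
K = E / (3*(1-2*nu))
K = 184 / (3*(1-2*0.4)) = 306.667 GPa
K/G = 306.667 / 65.7143 = 4.667


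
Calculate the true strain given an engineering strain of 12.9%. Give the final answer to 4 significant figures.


epsilon_true = ln(1 + epsilon_eng)
epsilon_true = ln(1 + 0.129)
epsilon_true = 0.1213


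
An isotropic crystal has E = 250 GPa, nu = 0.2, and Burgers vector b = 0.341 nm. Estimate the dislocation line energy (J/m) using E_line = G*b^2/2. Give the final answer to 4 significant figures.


Step 1: G = E / (2*(1+nu))
G = 250 / (2*(1+0.2)) = 104.167 GPa = 1.04167e+11 Pa
Step 2: E_line = G*b^2/2
b = 0.341 nm = 3.41e-10 m
E_line = 0.5 * 1.04167e+11 * (3.41e-10)^2 = 6.056e-09 J/m


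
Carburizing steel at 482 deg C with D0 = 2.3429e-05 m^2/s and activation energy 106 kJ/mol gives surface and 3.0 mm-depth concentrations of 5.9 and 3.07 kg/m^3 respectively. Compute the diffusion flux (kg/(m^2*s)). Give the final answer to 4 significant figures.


Step 1: D = D0 * exp(-Qd/(R*T))
T = 482 + 273.15 = 755.15 K
D = 2.3429e-05 * exp(-106e3 / (8.314 * 755.15)) = 1.08978e-12 m^2/s
Step 2: J = D * (C1 - C2) / dx
J = 1.08978e-12 * (5.9 - 3.07) / 3e-03
J = 1.028e-09 kg/(m^2*s)


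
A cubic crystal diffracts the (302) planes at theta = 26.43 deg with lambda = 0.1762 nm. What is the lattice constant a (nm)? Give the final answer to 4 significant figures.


d = lambda / (2*sin(theta))
d = 0.1762 / (2*sin(26.43 deg))
d = 0.197931 nm
a = d * sqrt(h^2+k^2+l^2) = 0.197931 * sqrt(13)
a = 0.7137 nm


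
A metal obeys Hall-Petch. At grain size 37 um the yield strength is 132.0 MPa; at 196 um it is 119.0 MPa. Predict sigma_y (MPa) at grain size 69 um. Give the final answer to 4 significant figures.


sigma_y = sigma0 + k / sqrt(d)
1/sqrt(d1) = 1/sqrt(3.7e-05) = 164.399;  1/sqrt(d2) = 71.4286
k = (sigma1 - sigma2) / (1/sqrt(d1) - 1/sqrt(d2)) = (132.0 - 119.0) / (164.399 - 71.4286) = 0.139829 MPa*m^0.5
sigma0 = sigma1 - k/sqrt(d1) = 132.0 - 0.139829*164.399 = 109.012 MPa
sigma_y(d3) = 109.012 + 0.139829 / sqrt(6.9e-05) = 125.8 MPa


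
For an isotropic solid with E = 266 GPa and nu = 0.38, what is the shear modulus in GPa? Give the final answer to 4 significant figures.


G = E / (2*(1+nu))
G = 266 / (2*(1+0.38))
G = 96.38 GPa


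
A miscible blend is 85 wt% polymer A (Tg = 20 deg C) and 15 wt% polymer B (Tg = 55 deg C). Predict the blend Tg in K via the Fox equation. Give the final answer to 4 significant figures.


1/Tg = w1/Tg1 + w2/Tg2 (in Kelvin)
Tg1 = 293.15 K, Tg2 = 328.15 K
1/Tg = 0.85/293.15 + 0.15/328.15
Tg = 297.9 K


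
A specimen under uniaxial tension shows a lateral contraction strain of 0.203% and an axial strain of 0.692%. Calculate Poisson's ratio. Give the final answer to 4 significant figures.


nu = -epsilon_lat / epsilon_axial
Lateral strain is contraction (negative), so using magnitudes:
nu = 0.203 / 0.692
nu = 0.2934


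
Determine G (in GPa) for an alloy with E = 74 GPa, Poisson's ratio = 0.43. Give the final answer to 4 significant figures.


G = E / (2*(1+nu))
G = 74 / (2*(1+0.43))
G = 25.87 GPa


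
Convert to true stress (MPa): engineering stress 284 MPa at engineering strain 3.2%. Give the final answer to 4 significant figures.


sigma_true = sigma_eng * (1 + epsilon_eng)
sigma_true = 284 * (1 + 0.032)
sigma_true = 293.1 MPa


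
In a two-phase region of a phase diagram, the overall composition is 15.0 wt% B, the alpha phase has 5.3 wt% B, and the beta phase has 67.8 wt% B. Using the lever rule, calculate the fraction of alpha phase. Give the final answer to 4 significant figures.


f_alpha = (C_beta - C0) / (C_beta - C_alpha)
f_alpha = (67.8 - 15.0) / (67.8 - 5.3)
f_alpha = 0.8448


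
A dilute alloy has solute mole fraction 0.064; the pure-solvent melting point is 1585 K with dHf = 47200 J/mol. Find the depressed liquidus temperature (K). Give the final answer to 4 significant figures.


dT = R*Tm^2*x / dHf
dT = 8.314 * 1585^2 * 0.064 / 47200
dT = 28.3209 K
T_new = 1585 - 28.3209 = 1557 K


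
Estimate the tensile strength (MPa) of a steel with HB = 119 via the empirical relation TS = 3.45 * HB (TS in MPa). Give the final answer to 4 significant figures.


TS (MPa) = 3.45 * HB
TS = 3.45 * 119
TS = 410.6 MPa


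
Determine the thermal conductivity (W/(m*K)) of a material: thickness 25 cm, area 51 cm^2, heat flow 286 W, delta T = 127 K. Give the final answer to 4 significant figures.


k = Q*L / (A*dT)
L = 0.25 m, A = 5.1e-03 m^2
k = 286 * 0.25 / (5.1e-03 * 127)
k = 110.4 W/(m*K)


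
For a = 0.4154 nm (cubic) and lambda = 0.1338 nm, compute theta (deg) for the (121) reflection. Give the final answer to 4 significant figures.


d = a / sqrt(h^2+k^2+l^2)
d = 0.4154 / sqrt(6) = 0.169586 nm
lambda = 2*d*sin(theta)  =>  sin(theta) = lambda / (2*d)
sin(theta) = 0.1338 / (2 * 0.169586) = 0.394489
theta = 23.23 deg


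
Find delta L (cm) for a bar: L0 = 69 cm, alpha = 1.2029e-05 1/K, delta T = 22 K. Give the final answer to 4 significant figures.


dL = L0 * alpha * dT
dL = 69 * 1.2029e-05 * 22
dL = 0.01826 cm


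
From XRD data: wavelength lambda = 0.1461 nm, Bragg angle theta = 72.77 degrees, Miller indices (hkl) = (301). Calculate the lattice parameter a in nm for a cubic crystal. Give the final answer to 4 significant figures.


d = lambda / (2*sin(theta))
d = 0.1461 / (2*sin(72.77 deg))
d = 0.0764823 nm
a = d * sqrt(h^2+k^2+l^2) = 0.0764823 * sqrt(10)
a = 0.2419 nm


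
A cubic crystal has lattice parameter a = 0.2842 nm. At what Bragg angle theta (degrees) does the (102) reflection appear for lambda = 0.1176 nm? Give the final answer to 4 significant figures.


d = a / sqrt(h^2+k^2+l^2)
d = 0.2842 / sqrt(5) = 0.127098 nm
lambda = 2*d*sin(theta)  =>  sin(theta) = lambda / (2*d)
sin(theta) = 0.1176 / (2 * 0.127098) = 0.462635
theta = 27.56 deg


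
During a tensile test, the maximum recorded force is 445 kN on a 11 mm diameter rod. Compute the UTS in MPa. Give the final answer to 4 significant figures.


A0 = pi*(d/2)^2 = pi*(11/2)^2 = 95.0332 mm^2
UTS = F_max / A0 = 445*1000 / 95.0332
UTS = 4683 MPa


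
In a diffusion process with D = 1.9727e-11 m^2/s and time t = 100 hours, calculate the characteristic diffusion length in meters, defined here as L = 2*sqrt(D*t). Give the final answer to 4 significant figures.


t = 100 hr = 360000 s
Diffusion length = 2*sqrt(D*t)
= 2*sqrt(1.9727e-11 * 360000)
= 5.33e-03 m


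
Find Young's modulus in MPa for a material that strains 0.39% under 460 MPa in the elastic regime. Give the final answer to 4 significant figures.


E = sigma / epsilon
epsilon = 0.39% = 3.9e-03
E = 460 / 3.9e-03
E = 117900 MPa


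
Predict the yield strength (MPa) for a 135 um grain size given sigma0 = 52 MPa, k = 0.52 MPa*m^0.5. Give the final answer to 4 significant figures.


sigma_y = sigma0 + k / sqrt(d)
d = 135 um = 1.35e-04 m
sigma_y = 52 + 0.52 / sqrt(1.35e-04)
sigma_y = 96.75 MPa


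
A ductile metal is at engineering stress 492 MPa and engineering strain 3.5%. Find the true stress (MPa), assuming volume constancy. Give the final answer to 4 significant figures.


sigma_true = sigma_eng * (1 + epsilon_eng)
sigma_true = 492 * (1 + 0.035)
sigma_true = 509.2 MPa


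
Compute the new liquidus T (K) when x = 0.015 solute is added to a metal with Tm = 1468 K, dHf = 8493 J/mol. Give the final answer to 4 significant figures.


dT = R*Tm^2*x / dHf
dT = 8.314 * 1468^2 * 0.015 / 8493
dT = 31.6441 K
T_new = 1468 - 31.6441 = 1436 K


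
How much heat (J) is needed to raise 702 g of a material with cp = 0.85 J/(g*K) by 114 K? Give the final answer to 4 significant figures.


Q = m * cp * dT
Q = 702 * 0.85 * 114
Q = 68020 J


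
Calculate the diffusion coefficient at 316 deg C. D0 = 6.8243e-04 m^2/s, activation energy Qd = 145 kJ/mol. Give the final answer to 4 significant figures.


D = D0 * exp(-Qd / (R*T))
T = 589.15 K
D = 6.8243e-04 * exp(-145e3 / (8.314 * 589.15))
D = 9.5e-17 m^2/s


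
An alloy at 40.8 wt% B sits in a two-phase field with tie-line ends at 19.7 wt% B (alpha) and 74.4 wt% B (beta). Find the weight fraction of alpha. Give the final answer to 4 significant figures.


f_alpha = (C_beta - C0) / (C_beta - C_alpha)
f_alpha = (74.4 - 40.8) / (74.4 - 19.7)
f_alpha = 0.6143


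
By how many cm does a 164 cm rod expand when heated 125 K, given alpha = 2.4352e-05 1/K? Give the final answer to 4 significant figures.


dL = L0 * alpha * dT
dL = 164 * 2.4352e-05 * 125
dL = 0.4992 cm


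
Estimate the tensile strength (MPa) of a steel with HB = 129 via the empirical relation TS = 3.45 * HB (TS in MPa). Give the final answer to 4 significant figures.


TS (MPa) = 3.45 * HB
TS = 3.45 * 129
TS = 445.1 MPa


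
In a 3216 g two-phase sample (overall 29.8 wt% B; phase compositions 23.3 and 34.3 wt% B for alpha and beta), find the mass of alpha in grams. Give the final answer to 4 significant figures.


f_alpha = (C_beta - C0) / (C_beta - C_alpha)
f_alpha = (34.3 - 29.8) / (34.3 - 23.3) = 0.409091
m_alpha = f_alpha * m_total = 0.409091 * 3216 = 1316 g


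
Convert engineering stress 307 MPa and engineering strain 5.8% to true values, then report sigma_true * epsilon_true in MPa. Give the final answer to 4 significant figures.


sigma_true = sigma_eng * (1 + epsilon_eng)
sigma_true = 307 * (1 + 0.058) = 324.806 MPa
epsilon_true = ln(1 + epsilon_eng)
epsilon_true = ln(1 + 0.058) = 0.0563803
sigma_true * epsilon_true = 324.806 * 0.0563803 = 18.31 MPa


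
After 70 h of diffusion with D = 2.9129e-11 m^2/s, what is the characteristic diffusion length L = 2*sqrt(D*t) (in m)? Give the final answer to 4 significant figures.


t = 70 hr = 252000 s
Diffusion length = 2*sqrt(D*t)
= 2*sqrt(2.9129e-11 * 252000)
= 5.419e-03 m


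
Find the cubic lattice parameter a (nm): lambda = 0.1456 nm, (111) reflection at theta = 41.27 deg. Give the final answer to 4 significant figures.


d = lambda / (2*sin(theta))
d = 0.1456 / (2*sin(41.27 deg))
d = 0.110369 nm
a = d * sqrt(h^2+k^2+l^2) = 0.110369 * sqrt(3)
a = 0.1912 nm


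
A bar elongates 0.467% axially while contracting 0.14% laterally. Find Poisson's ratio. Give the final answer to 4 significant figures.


nu = -epsilon_lat / epsilon_axial
Lateral strain is contraction (negative), so using magnitudes:
nu = 0.14 / 0.467
nu = 0.2998


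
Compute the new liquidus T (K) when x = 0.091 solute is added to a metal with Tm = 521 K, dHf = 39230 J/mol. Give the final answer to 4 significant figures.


dT = R*Tm^2*x / dHf
dT = 8.314 * 521^2 * 0.091 / 39230
dT = 5.2349 K
T_new = 521 - 5.2349 = 515.8 K


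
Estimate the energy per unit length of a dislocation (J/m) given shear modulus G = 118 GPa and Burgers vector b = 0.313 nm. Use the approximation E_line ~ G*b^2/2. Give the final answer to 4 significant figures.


E = G*b^2/2
b = 0.313 nm = 3.13e-10 m
G = 118 GPa = 1.18e+11 Pa
E = 0.5 * 1.18e+11 * (3.13e-10)^2
E = 5.78e-09 J/m


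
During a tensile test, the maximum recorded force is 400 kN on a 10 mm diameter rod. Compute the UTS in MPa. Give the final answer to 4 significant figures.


A0 = pi*(d/2)^2 = pi*(10/2)^2 = 78.5398 mm^2
UTS = F_max / A0 = 400*1000 / 78.5398
UTS = 5093 MPa


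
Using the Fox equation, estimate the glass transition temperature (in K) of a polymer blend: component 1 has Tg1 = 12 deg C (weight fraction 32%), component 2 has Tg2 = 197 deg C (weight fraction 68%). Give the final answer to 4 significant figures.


1/Tg = w1/Tg1 + w2/Tg2 (in Kelvin)
Tg1 = 285.15 K, Tg2 = 470.15 K
1/Tg = 0.32/285.15 + 0.68/470.15
Tg = 389.3 K


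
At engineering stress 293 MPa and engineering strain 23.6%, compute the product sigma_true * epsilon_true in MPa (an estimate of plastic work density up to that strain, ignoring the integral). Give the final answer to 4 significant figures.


sigma_true = sigma_eng * (1 + epsilon_eng)
sigma_true = 293 * (1 + 0.236) = 362.148 MPa
epsilon_true = ln(1 + epsilon_eng)
epsilon_true = ln(1 + 0.236) = 0.21188
sigma_true * epsilon_true = 362.148 * 0.21188 = 76.73 MPa


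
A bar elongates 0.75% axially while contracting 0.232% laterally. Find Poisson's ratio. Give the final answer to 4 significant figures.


nu = -epsilon_lat / epsilon_axial
Lateral strain is contraction (negative), so using magnitudes:
nu = 0.232 / 0.75
nu = 0.3093


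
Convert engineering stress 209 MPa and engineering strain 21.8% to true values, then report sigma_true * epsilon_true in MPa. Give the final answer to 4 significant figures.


sigma_true = sigma_eng * (1 + epsilon_eng)
sigma_true = 209 * (1 + 0.218) = 254.562 MPa
epsilon_true = ln(1 + epsilon_eng)
epsilon_true = ln(1 + 0.218) = 0.19721
sigma_true * epsilon_true = 254.562 * 0.19721 = 50.2 MPa


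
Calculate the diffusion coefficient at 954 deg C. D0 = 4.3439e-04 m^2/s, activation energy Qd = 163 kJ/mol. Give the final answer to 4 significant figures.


D = D0 * exp(-Qd / (R*T))
T = 1227.15 K
D = 4.3439e-04 * exp(-163e3 / (8.314 * 1227.15))
D = 5.005e-11 m^2/s


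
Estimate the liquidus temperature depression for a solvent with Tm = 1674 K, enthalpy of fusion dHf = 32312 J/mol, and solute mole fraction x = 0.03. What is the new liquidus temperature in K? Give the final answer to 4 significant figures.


dT = R*Tm^2*x / dHf
dT = 8.314 * 1674^2 * 0.03 / 32312
dT = 21.6311 K
T_new = 1674 - 21.6311 = 1652 K


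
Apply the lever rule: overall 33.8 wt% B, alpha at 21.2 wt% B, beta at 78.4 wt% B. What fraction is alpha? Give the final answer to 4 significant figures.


f_alpha = (C_beta - C0) / (C_beta - C_alpha)
f_alpha = (78.4 - 33.8) / (78.4 - 21.2)
f_alpha = 0.7797


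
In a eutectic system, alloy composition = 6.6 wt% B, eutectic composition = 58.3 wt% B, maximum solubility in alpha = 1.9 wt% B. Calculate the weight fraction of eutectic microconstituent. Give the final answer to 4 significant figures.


f_primary = (C_e - C0) / (C_e - C_alpha_max)
f_primary = (58.3 - 6.6) / (58.3 - 1.9)
f_primary = 0.916667
f_eutectic = 1 - 0.916667 = 0.08333


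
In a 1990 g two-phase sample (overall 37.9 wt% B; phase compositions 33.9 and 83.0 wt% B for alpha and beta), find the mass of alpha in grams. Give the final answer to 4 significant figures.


f_alpha = (C_beta - C0) / (C_beta - C_alpha)
f_alpha = (83.0 - 37.9) / (83.0 - 33.9) = 0.918534
m_alpha = f_alpha * m_total = 0.918534 * 1990 = 1828 g


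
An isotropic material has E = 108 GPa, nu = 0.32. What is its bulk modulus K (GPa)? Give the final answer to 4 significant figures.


K = E / (3*(1-2*nu))
K = 108 / (3*(1-2*0.32))
K = 100 GPa


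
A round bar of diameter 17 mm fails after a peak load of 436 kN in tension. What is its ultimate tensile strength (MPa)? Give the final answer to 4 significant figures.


A0 = pi*(d/2)^2 = pi*(17/2)^2 = 226.98 mm^2
UTS = F_max / A0 = 436*1000 / 226.98
UTS = 1921 MPa


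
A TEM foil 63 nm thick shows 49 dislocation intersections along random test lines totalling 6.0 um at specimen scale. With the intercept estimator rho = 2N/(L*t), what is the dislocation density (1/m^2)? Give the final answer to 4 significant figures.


rho = 2N / (L * t)
L = 6.0 um = 6e-06 m, t = 63 nm = 6.3e-08 m
rho = 2 * 49 / (6e-06 * 6.3e-08)
rho = 2.593e+14 1/m^2


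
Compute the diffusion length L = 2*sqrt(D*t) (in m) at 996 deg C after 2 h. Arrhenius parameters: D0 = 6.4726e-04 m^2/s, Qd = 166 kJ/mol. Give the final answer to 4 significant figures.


Step 1: D = D0 * exp(-Qd/(R*T))
T = 1269.15 K
D = 6.4726e-04 * exp(-166e3 / (8.314 * 1269.15)) = 9.52225e-11 m^2/s
Step 2: L = 2*sqrt(D*t)
t = 2 h = 7200 s
L = 2*sqrt(9.52225e-11 * 7200) = 1.656e-03 m


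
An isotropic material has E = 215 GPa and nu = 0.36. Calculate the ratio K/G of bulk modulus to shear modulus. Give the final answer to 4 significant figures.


G = E / (2*(1+nu))
G = 215 / (2*(1+0.36)) = 79.0441 GPa
K = E / (3*(1-2*nu))
K = 215 / (3*(1-2*0.36)) = 255.952 GPa
K/G = 255.952 / 79.0441 = 3.238


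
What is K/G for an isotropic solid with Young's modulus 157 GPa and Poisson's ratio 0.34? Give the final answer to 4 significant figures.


G = E / (2*(1+nu))
G = 157 / (2*(1+0.34)) = 58.5821 GPa
K = E / (3*(1-2*nu))
K = 157 / (3*(1-2*0.34)) = 163.542 GPa
K/G = 163.542 / 58.5821 = 2.792


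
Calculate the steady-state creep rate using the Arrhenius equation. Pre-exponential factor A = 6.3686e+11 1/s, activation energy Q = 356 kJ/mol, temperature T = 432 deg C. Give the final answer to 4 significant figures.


rate = A * exp(-Q / (R*T))
T = 432 + 273.15 = 705.15 K
rate = 6.3686e+11 * exp(-356e3 / (8.314 * 705.15))
rate = 2.704e-15 1/s


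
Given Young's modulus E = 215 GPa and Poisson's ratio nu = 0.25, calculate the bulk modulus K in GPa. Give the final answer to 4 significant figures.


K = E / (3*(1-2*nu))
K = 215 / (3*(1-2*0.25))
K = 143.3 GPa


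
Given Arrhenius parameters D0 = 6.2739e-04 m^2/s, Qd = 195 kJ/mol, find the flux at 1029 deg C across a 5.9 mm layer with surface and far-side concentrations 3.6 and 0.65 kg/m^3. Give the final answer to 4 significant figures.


Step 1: D = D0 * exp(-Qd/(R*T))
T = 1029 + 273.15 = 1302.15 K
D = 6.2739e-04 * exp(-195e3 / (8.314 * 1302.15)) = 9.44052e-12 m^2/s
Step 2: J = D * (C1 - C2) / dx
J = 9.44052e-12 * (3.6 - 0.65) / 5.9e-03
J = 4.72e-09 kg/(m^2*s)
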